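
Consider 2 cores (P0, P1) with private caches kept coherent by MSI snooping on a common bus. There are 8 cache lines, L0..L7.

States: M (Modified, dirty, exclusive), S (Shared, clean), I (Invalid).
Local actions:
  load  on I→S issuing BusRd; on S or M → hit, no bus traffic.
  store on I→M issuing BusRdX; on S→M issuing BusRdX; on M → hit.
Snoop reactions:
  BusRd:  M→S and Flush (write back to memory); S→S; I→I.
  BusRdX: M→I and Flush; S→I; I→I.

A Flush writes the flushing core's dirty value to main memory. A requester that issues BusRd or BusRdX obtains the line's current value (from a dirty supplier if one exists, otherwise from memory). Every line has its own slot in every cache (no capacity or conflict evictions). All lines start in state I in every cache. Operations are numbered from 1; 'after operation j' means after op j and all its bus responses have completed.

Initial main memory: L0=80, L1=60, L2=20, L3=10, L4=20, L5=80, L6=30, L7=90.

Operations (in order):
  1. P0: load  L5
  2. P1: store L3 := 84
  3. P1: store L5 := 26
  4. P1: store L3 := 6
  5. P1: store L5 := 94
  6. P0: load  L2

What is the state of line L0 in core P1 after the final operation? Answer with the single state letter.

state = I

1. P0: load  L5  bus=[BusRd]  L5: P0=S P1=I  mem[L5]=80
2. P1: store L3 := 84  bus=[BusRdX]  L3: P0=I P1=M  mem[L3]=10
3. P1: store L5 := 26  bus=[BusRdX]  L5: P0=I P1=M  mem[L5]=80
4. P1: store L3 := 6  bus=[-]  L3: P0=I P1=M  mem[L3]=10
5. P1: store L5 := 94  bus=[-]  L5: P0=I P1=M  mem[L5]=80
6. P0: load  L2  bus=[BusRd]  L2: P0=S P1=I  mem[L2]=20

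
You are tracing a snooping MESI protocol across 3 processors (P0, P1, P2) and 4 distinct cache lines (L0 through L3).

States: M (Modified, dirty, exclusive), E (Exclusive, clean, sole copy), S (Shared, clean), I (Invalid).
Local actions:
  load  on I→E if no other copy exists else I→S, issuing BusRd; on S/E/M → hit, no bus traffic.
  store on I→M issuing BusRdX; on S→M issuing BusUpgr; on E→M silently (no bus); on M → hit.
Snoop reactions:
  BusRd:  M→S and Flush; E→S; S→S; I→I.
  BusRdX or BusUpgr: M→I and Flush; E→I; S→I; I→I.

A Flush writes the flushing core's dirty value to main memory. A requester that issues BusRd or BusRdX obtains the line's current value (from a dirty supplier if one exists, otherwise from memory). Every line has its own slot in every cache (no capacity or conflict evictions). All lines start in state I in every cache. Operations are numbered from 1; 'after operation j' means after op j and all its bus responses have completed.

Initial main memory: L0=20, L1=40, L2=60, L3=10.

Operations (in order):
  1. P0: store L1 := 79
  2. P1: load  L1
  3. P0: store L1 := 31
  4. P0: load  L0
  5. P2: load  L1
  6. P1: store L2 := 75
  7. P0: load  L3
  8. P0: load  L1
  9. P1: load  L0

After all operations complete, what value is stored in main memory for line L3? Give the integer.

memory[L3] = 10

[1] P0: store L1 := 79 | P0:M(79), P1:I, P2:I | bus: BusRdX
[2] P1: load  L1 | P0:S(79), P1:S(79), P2:I | bus: BusRd,Flush
[3] P0: store L1 := 31 | P0:M(31), P1:I, P2:I | bus: BusUpgr
[4] P0: load  L0 | P0:E(20), P1:I, P2:I | bus: BusRd
[5] P2: load  L1 | P0:S(31), P1:I, P2:S(31) | bus: BusRd,Flush
[6] P1: store L2 := 75 | P0:I, P1:M(75), P2:I | bus: BusRdX
[7] P0: load  L3 | P0:E(10), P1:I, P2:I | bus: BusRd
[8] P0: load  L1 | P0:S(31), P1:I, P2:S(31) | bus: none
[9] P1: load  L0 | P0:S(20), P1:S(20), P2:I | bus: BusRd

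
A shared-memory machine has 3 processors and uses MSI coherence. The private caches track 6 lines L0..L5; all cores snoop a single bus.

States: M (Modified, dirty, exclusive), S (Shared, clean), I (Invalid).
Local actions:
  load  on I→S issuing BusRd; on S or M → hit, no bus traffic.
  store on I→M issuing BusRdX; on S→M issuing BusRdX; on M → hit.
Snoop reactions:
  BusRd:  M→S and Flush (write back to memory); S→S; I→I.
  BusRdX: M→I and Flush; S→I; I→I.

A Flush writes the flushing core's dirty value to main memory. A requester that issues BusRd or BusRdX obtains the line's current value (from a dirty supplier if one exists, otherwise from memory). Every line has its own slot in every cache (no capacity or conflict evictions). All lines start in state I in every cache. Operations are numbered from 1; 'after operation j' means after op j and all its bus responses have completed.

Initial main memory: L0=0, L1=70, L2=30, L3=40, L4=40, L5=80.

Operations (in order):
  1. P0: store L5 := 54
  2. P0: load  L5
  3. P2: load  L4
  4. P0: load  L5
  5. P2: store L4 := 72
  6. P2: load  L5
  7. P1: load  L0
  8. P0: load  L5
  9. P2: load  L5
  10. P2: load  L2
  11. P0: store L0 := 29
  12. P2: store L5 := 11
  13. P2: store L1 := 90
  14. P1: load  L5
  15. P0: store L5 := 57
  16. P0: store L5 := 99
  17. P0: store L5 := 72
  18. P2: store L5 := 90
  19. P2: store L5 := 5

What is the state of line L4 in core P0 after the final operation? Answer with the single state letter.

state = I

1. P0: store L5 := 54  bus=[BusRdX]  L5: P0=M P1=I P2=I  mem[L5]=80
2. P0: load  L5  bus=[-]  L5: P0=M P1=I P2=I  mem[L5]=80
3. P2: load  L4  bus=[BusRd]  L4: P0=I P1=I P2=S  mem[L4]=40
4. P0: load  L5  bus=[-]  L5: P0=M P1=I P2=I  mem[L5]=80
5. P2: store L4 := 72  bus=[BusRdX]  L4: P0=I P1=I P2=M  mem[L4]=40
6. P2: load  L5  bus=[BusRd,Flush]  L5: P0=S P1=I P2=S  mem[L5]=54
7. P1: load  L0  bus=[BusRd]  L0: P0=I P1=S P2=I  mem[L0]=0
8. P0: load  L5  bus=[-]  L5: P0=S P1=I P2=S  mem[L5]=54
9. P2: load  L5  bus=[-]  L5: P0=S P1=I P2=S  mem[L5]=54
10. P2: load  L2  bus=[BusRd]  L2: P0=I P1=I P2=S  mem[L2]=30
11. P0: store L0 := 29  bus=[BusRdX]  L0: P0=M P1=I P2=I  mem[L0]=0
12. P2: store L5 := 11  bus=[BusRdX]  L5: P0=I P1=I P2=M  mem[L5]=54
13. P2: store L1 := 90  bus=[BusRdX]  L1: P0=I P1=I P2=M  mem[L1]=70
14. P1: load  L5  bus=[BusRd,Flush]  L5: P0=I P1=S P2=S  mem[L5]=11
15. P0: store L5 := 57  bus=[BusRdX]  L5: P0=M P1=I P2=I  mem[L5]=11
16. P0: store L5 := 99  bus=[-]  L5: P0=M P1=I P2=I  mem[L5]=11
17. P0: store L5 := 72  bus=[-]  L5: P0=M P1=I P2=I  mem[L5]=11
18. P2: store L5 := 90  bus=[BusRdX,Flush]  L5: P0=I P1=I P2=M  mem[L5]=72
19. P2: store L5 := 5  bus=[-]  L5: P0=I P1=I P2=M  mem[L5]=72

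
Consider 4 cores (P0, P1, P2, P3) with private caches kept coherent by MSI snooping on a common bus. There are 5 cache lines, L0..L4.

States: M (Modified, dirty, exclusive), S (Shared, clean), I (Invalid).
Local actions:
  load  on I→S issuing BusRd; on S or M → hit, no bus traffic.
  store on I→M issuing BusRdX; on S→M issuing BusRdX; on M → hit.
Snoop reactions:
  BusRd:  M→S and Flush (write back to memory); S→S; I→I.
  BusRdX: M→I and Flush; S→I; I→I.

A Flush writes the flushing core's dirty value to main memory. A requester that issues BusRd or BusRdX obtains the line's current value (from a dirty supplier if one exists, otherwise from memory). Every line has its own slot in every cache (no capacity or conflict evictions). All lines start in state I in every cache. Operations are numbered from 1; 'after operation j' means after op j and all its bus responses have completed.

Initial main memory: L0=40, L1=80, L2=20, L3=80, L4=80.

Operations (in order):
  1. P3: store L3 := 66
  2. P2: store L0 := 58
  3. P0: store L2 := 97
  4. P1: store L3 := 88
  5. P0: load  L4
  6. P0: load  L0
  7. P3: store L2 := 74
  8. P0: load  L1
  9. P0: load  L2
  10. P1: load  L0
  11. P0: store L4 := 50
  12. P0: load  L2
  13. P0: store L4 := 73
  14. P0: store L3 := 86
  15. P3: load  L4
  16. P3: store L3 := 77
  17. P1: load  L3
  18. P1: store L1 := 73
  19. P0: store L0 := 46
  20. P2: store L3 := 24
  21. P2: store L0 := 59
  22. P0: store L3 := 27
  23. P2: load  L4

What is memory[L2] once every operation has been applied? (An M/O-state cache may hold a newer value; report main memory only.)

1. P3: store L3 := 66  bus=[BusRdX]  L3: P0=I P1=I P2=I P3=M  mem[L3]=80
2. P2: store L0 := 58  bus=[BusRdX]  L0: P0=I P1=I P2=M P3=I  mem[L0]=40
3. P0: store L2 := 97  bus=[BusRdX]  L2: P0=M P1=I P2=I P3=I  mem[L2]=20
4. P1: store L3 := 88  bus=[BusRdX,Flush]  L3: P0=I P1=M P2=I P3=I  mem[L3]=66
5. P0: load  L4  bus=[BusRd]  L4: P0=S P1=I P2=I P3=I  mem[L4]=80
6. P0: load  L0  bus=[BusRd,Flush]  L0: P0=S P1=I P2=S P3=I  mem[L0]=58
7. P3: store L2 := 74  bus=[BusRdX,Flush]  L2: P0=I P1=I P2=I P3=M  mem[L2]=97
8. P0: load  L1  bus=[BusRd]  L1: P0=S P1=I P2=I P3=I  mem[L1]=80
9. P0: load  L2  bus=[BusRd,Flush]  L2: P0=S P1=I P2=I P3=S  mem[L2]=74
10. P1: load  L0  bus=[BusRd]  L0: P0=S P1=S P2=S P3=I  mem[L0]=58
11. P0: store L4 := 50  bus=[BusRdX]  L4: P0=M P1=I P2=I P3=I  mem[L4]=80
12. P0: load  L2  bus=[-]  L2: P0=S P1=I P2=I P3=S  mem[L2]=74
13. P0: store L4 := 73  bus=[-]  L4: P0=M P1=I P2=I P3=I  mem[L4]=80
14. P0: store L3 := 86  bus=[BusRdX,Flush]  L3: P0=M P1=I P2=I P3=I  mem[L3]=88
15. P3: load  L4  bus=[BusRd,Flush]  L4: P0=S P1=I P2=I P3=S  mem[L4]=73
16. P3: store L3 := 77  bus=[BusRdX,Flush]  L3: P0=I P1=I P2=I P3=M  mem[L3]=86
17. P1: load  L3  bus=[BusRd,Flush]  L3: P0=I P1=S P2=I P3=S  mem[L3]=77
18. P1: store L1 := 73  bus=[BusRdX]  L1: P0=I P1=M P2=I P3=I  mem[L1]=80
19. P0: store L0 := 46  bus=[BusRdX]  L0: P0=M P1=I P2=I P3=I  mem[L0]=58
20. P2: store L3 := 24  bus=[BusRdX]  L3: P0=I P1=I P2=M P3=I  mem[L3]=77
21. P2: store L0 := 59  bus=[BusRdX,Flush]  L0: P0=I P1=I P2=M P3=I  mem[L0]=46
22. P0: store L3 := 27  bus=[BusRdX,Flush]  L3: P0=M P1=I P2=I P3=I  mem[L3]=24
23. P2: load  L4  bus=[BusRd]  L4: P0=S P1=I P2=S P3=S  mem[L4]=73

memory[L2] = 74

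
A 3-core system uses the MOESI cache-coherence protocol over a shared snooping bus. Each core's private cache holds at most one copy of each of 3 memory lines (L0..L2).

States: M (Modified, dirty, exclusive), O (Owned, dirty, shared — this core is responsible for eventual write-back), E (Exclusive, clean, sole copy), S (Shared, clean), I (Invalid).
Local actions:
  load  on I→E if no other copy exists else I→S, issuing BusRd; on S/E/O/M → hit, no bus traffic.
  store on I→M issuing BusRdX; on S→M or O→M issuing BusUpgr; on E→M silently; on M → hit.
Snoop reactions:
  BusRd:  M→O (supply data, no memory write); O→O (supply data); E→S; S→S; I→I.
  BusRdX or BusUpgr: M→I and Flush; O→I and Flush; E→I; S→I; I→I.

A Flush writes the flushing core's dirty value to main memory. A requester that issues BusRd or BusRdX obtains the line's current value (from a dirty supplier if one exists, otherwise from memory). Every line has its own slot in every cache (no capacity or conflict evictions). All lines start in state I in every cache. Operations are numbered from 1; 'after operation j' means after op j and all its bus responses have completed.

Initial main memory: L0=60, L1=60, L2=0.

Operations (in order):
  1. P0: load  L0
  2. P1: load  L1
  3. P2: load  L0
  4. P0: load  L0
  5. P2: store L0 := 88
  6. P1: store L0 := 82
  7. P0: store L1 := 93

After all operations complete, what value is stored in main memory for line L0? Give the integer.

[1] P0: load  L0 | P0:E(60), P1:I, P2:I | bus: BusRd
[2] P1: load  L1 | P0:I, P1:E(60), P2:I | bus: BusRd
[3] P2: load  L0 | P0:S(60), P1:I, P2:S(60) | bus: BusRd
[4] P0: load  L0 | P0:S(60), P1:I, P2:S(60) | bus: none
[5] P2: store L0 := 88 | P0:I, P1:I, P2:M(88) | bus: BusUpgr
[6] P1: store L0 := 82 | P0:I, P1:M(82), P2:I | bus: BusRdX,Flush
[7] P0: store L1 := 93 | P0:M(93), P1:I, P2:I | bus: BusRdX

memory[L0] = 88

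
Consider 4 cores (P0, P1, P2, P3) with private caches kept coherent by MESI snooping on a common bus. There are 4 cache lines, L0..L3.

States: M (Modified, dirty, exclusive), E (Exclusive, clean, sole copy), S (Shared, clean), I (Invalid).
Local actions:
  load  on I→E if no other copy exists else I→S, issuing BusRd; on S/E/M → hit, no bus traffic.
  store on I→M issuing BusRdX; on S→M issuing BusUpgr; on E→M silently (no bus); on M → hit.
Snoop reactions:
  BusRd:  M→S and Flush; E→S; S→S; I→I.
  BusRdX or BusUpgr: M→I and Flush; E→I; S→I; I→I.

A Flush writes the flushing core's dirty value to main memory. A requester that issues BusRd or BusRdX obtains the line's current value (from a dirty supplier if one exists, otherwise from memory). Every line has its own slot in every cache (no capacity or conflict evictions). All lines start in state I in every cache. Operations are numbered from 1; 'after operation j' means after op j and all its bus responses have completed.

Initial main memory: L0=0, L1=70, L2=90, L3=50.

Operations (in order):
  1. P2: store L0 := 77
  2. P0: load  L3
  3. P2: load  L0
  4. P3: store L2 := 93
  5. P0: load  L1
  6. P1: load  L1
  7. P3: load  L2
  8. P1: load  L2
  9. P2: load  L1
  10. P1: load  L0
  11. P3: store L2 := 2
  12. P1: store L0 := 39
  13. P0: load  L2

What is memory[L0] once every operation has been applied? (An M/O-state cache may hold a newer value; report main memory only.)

1. P2: store L0 := 77  bus=[BusRdX]  L0: P0=I P1=I P2=M P3=I  mem[L0]=0
2. P0: load  L3  bus=[BusRd]  L3: P0=E P1=I P2=I P3=I  mem[L3]=50
3. P2: load  L0  bus=[-]  L0: P0=I P1=I P2=M P3=I  mem[L0]=0
4. P3: store L2 := 93  bus=[BusRdX]  L2: P0=I P1=I P2=I P3=M  mem[L2]=90
5. P0: load  L1  bus=[BusRd]  L1: P0=E P1=I P2=I P3=I  mem[L1]=70
6. P1: load  L1  bus=[BusRd]  L1: P0=S P1=S P2=I P3=I  mem[L1]=70
7. P3: load  L2  bus=[-]  L2: P0=I P1=I P2=I P3=M  mem[L2]=90
8. P1: load  L2  bus=[BusRd,Flush]  L2: P0=I P1=S P2=I P3=S  mem[L2]=93
9. P2: load  L1  bus=[BusRd]  L1: P0=S P1=S P2=S P3=I  mem[L1]=70
10. P1: load  L0  bus=[BusRd,Flush]  L0: P0=I P1=S P2=S P3=I  mem[L0]=77
11. P3: store L2 := 2  bus=[BusUpgr]  L2: P0=I P1=I P2=I P3=M  mem[L2]=93
12. P1: store L0 := 39  bus=[BusUpgr]  L0: P0=I P1=M P2=I P3=I  mem[L0]=77
13. P0: load  L2  bus=[BusRd,Flush]  L2: P0=S P1=I P2=I P3=S  mem[L2]=2

memory[L0] = 77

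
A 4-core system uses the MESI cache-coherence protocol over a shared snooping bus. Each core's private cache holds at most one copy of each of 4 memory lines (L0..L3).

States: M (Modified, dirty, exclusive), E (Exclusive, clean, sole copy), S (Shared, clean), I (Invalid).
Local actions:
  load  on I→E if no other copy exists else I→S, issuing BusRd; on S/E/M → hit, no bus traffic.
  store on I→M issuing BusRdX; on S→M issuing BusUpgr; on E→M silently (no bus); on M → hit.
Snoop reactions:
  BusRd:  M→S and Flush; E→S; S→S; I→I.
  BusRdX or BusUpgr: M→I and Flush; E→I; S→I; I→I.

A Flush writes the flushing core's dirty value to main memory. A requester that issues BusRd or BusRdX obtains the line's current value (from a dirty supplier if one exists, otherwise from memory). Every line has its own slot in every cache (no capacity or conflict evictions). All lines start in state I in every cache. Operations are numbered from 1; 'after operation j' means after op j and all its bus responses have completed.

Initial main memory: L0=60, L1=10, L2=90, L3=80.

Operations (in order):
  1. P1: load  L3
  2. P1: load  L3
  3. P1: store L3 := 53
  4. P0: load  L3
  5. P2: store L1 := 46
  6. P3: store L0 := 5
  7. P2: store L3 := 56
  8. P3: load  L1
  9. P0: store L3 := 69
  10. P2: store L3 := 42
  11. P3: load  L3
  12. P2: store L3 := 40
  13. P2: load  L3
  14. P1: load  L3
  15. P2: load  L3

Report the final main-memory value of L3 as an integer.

memory[L3] = 40

step 1: P1: load  L3  ⟶  IEII  (L3)  txn=BusRd  M[L3]=80
step 2: P1: load  L3  ⟶  IEII  (L3)  txn=∅  M[L3]=80
step 3: P1: store L3 := 53  ⟶  IMII  (L3)  txn=∅  M[L3]=80
step 4: P0: load  L3  ⟶  SSII  (L3)  txn=BusRd+Flush  M[L3]=53
step 5: P2: store L1 := 46  ⟶  IIMI  (L1)  txn=BusRdX  M[L1]=10
step 6: P3: store L0 := 5  ⟶  IIIM  (L0)  txn=BusRdX  M[L0]=60
step 7: P2: store L3 := 56  ⟶  IIMI  (L3)  txn=BusRdX  M[L3]=53
step 8: P3: load  L1  ⟶  IISS  (L1)  txn=BusRd+Flush  M[L1]=46
step 9: P0: store L3 := 69  ⟶  MIII  (L3)  txn=BusRdX+Flush  M[L3]=56
step 10: P2: store L3 := 42  ⟶  IIMI  (L3)  txn=BusRdX+Flush  M[L3]=69
step 11: P3: load  L3  ⟶  IISS  (L3)  txn=BusRd+Flush  M[L3]=42
step 12: P2: store L3 := 40  ⟶  IIMI  (L3)  txn=BusUpgr  M[L3]=42
step 13: P2: load  L3  ⟶  IIMI  (L3)  txn=∅  M[L3]=42
step 14: P1: load  L3  ⟶  ISSI  (L3)  txn=BusRd+Flush  M[L3]=40
step 15: P2: load  L3  ⟶  ISSI  (L3)  txn=∅  M[L3]=40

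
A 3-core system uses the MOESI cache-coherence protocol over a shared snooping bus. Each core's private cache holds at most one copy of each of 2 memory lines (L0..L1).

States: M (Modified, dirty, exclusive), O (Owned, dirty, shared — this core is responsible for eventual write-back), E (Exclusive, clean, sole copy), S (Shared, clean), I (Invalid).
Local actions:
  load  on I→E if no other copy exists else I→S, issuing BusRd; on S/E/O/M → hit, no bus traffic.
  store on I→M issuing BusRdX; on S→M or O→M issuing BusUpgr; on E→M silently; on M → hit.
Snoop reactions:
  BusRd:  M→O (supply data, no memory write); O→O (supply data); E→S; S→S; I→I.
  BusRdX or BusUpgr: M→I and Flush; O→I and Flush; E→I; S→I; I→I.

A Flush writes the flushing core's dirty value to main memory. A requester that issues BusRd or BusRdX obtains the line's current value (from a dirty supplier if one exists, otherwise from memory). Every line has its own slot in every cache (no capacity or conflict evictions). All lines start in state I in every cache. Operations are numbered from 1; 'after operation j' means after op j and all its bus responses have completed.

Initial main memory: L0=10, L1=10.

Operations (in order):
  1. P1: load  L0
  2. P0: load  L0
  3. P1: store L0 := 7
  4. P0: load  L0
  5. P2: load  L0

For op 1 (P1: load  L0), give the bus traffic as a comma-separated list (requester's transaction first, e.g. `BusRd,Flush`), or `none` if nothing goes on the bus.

[1] P1: load  L0 | P0:I, P1:E(10), P2:I | bus: BusRd
[2] P0: load  L0 | P0:S(10), P1:S(10), P2:I | bus: BusRd
[3] P1: store L0 := 7 | P0:I, P1:M(7), P2:I | bus: BusUpgr
[4] P0: load  L0 | P0:S(7), P1:O(7), P2:I | bus: BusRd
[5] P2: load  L0 | P0:S(7), P1:O(7), P2:S(7) | bus: BusRd

bus = BusRd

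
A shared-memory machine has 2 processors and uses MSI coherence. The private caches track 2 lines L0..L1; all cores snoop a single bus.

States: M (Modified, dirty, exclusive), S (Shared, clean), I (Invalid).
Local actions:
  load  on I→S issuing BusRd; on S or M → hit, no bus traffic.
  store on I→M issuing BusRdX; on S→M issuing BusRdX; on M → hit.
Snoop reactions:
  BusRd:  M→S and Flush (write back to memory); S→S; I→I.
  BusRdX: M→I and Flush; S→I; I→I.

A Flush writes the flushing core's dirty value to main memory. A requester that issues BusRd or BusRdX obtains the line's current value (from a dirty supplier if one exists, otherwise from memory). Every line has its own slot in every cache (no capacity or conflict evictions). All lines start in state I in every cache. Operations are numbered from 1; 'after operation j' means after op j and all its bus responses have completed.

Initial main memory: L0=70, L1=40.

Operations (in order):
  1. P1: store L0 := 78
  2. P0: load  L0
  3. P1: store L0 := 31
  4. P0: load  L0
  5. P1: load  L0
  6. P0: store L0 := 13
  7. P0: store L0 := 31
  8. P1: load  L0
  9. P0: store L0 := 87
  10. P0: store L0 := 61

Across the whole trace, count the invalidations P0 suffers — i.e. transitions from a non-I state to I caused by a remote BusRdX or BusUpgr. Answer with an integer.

step 1: P1: store L0 := 78  ⟶  IM  (L0)  txn=BusRdX  M[L0]=70
step 2: P0: load  L0  ⟶  SS  (L0)  txn=BusRd+Flush  M[L0]=78
step 3: P1: store L0 := 31  ⟶  IM  (L0)  txn=BusRdX  M[L0]=78
step 4: P0: load  L0  ⟶  SS  (L0)  txn=BusRd+Flush  M[L0]=31
step 5: P1: load  L0  ⟶  SS  (L0)  txn=∅  M[L0]=31
step 6: P0: store L0 := 13  ⟶  MI  (L0)  txn=BusRdX  M[L0]=31
step 7: P0: store L0 := 31  ⟶  MI  (L0)  txn=∅  M[L0]=31
step 8: P1: load  L0  ⟶  SS  (L0)  txn=BusRd+Flush  M[L0]=31
step 9: P0: store L0 := 87  ⟶  MI  (L0)  txn=BusRdX  M[L0]=31
step 10: P0: store L0 := 61  ⟶  MI  (L0)  txn=∅  M[L0]=31

invalidations = 1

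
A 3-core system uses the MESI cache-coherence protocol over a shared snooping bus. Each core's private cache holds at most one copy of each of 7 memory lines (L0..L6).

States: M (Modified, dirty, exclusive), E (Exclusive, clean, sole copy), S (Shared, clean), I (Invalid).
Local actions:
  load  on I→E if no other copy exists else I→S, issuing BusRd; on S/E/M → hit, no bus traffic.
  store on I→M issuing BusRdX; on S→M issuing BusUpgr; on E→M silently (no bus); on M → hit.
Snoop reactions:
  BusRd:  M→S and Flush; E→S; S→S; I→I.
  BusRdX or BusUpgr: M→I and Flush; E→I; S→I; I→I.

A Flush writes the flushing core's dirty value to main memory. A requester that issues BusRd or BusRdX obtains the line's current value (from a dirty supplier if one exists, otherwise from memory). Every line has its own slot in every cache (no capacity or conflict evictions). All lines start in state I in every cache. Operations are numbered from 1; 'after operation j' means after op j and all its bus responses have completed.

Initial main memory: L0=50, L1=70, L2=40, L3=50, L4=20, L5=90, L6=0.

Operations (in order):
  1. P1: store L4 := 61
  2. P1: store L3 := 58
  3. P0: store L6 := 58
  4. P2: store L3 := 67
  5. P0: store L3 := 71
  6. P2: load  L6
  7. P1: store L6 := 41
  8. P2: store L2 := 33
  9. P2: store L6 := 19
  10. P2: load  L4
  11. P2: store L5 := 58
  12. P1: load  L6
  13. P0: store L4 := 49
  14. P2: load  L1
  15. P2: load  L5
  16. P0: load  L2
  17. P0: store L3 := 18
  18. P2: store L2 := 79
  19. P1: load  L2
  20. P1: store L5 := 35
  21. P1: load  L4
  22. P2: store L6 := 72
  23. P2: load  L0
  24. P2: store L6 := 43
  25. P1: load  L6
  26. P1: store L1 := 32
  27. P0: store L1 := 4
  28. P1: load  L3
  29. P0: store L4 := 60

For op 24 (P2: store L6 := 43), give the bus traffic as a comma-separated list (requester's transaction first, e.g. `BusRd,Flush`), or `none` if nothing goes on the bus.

bus = none

  op1 P1: store L4 := 61 → I/M/I on L4; bus BusRdX; mem=20
  op2 P1: store L3 := 58 → I/M/I on L3; bus BusRdX; mem=50
  op3 P0: store L6 := 58 → M/I/I on L6; bus BusRdX; mem=0
  op4 P2: store L3 := 67 → I/I/M on L3; bus BusRdX Flush; mem=58
  op5 P0: store L3 := 71 → M/I/I on L3; bus BusRdX Flush; mem=67
  op6 P2: load  L6 → S/I/S on L6; bus BusRd Flush; mem=58
  op7 P1: store L6 := 41 → I/M/I on L6; bus BusRdX; mem=58
  op8 P2: store L2 := 33 → I/I/M on L2; bus BusRdX; mem=40
  op9 P2: store L6 := 19 → I/I/M on L6; bus BusRdX Flush; mem=41
  op10 P2: load  L4 → I/S/S on L4; bus BusRd Flush; mem=61
  op11 P2: store L5 := 58 → I/I/M on L5; bus BusRdX; mem=90
  op12 P1: load  L6 → I/S/S on L6; bus BusRd Flush; mem=19
  op13 P0: store L4 := 49 → M/I/I on L4; bus BusRdX; mem=61
  op14 P2: load  L1 → I/I/E on L1; bus BusRd; mem=70
  op15 P2: load  L5 → I/I/M on L5; bus (none); mem=90
  op16 P0: load  L2 → S/I/S on L2; bus BusRd Flush; mem=33
  op17 P0: store L3 := 18 → M/I/I on L3; bus (none); mem=67
  op18 P2: store L2 := 79 → I/I/M on L2; bus BusUpgr; mem=33
  op19 P1: load  L2 → I/S/S on L2; bus BusRd Flush; mem=79
  op20 P1: store L5 := 35 → I/M/I on L5; bus BusRdX Flush; mem=58
  op21 P1: load  L4 → S/S/I on L4; bus BusRd Flush; mem=49
  op22 P2: store L6 := 72 → I/I/M on L6; bus BusUpgr; mem=19
  op23 P2: load  L0 → I/I/E on L0; bus BusRd; mem=50
  op24 P2: store L6 := 43 → I/I/M on L6; bus (none); mem=19
  op25 P1: load  L6 → I/S/S on L6; bus BusRd Flush; mem=43
  op26 P1: store L1 := 32 → I/M/I on L1; bus BusRdX; mem=70
  op27 P0: store L1 := 4 → M/I/I on L1; bus BusRdX Flush; mem=32
  op28 P1: load  L3 → S/S/I on L3; bus BusRd Flush; mem=18
  op29 P0: store L4 := 60 → M/I/I on L4; bus BusUpgr; mem=49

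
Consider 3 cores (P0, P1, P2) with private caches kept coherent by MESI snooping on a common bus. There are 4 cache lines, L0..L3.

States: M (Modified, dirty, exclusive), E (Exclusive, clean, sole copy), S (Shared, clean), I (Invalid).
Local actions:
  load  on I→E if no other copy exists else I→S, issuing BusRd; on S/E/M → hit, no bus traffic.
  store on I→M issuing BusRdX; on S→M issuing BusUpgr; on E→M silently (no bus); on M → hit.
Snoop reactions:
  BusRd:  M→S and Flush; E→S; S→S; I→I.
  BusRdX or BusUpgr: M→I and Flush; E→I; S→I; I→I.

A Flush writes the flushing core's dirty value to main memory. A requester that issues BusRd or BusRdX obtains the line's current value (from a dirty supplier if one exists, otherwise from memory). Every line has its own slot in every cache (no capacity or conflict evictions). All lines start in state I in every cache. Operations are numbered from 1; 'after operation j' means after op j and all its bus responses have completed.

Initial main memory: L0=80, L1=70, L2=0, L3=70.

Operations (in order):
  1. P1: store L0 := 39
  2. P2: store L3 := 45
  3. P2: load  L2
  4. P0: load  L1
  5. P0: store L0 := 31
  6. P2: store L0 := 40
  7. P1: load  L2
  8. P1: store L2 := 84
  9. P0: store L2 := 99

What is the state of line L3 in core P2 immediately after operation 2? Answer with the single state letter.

state = M

1. P1: store L0 := 39  bus=[BusRdX]  L0: P0=I P1=M P2=I  mem[L0]=80
2. P2: store L3 := 45  bus=[BusRdX]  L3: P0=I P1=I P2=M  mem[L3]=70
3. P2: load  L2  bus=[BusRd]  L2: P0=I P1=I P2=E  mem[L2]=0
4. P0: load  L1  bus=[BusRd]  L1: P0=E P1=I P2=I  mem[L1]=70
5. P0: store L0 := 31  bus=[BusRdX,Flush]  L0: P0=M P1=I P2=I  mem[L0]=39
6. P2: store L0 := 40  bus=[BusRdX,Flush]  L0: P0=I P1=I P2=M  mem[L0]=31
7. P1: load  L2  bus=[BusRd]  L2: P0=I P1=S P2=S  mem[L2]=0
8. P1: store L2 := 84  bus=[BusUpgr]  L2: P0=I P1=M P2=I  mem[L2]=0
9. P0: store L2 := 99  bus=[BusRdX,Flush]  L2: P0=M P1=I P2=I  mem[L2]=84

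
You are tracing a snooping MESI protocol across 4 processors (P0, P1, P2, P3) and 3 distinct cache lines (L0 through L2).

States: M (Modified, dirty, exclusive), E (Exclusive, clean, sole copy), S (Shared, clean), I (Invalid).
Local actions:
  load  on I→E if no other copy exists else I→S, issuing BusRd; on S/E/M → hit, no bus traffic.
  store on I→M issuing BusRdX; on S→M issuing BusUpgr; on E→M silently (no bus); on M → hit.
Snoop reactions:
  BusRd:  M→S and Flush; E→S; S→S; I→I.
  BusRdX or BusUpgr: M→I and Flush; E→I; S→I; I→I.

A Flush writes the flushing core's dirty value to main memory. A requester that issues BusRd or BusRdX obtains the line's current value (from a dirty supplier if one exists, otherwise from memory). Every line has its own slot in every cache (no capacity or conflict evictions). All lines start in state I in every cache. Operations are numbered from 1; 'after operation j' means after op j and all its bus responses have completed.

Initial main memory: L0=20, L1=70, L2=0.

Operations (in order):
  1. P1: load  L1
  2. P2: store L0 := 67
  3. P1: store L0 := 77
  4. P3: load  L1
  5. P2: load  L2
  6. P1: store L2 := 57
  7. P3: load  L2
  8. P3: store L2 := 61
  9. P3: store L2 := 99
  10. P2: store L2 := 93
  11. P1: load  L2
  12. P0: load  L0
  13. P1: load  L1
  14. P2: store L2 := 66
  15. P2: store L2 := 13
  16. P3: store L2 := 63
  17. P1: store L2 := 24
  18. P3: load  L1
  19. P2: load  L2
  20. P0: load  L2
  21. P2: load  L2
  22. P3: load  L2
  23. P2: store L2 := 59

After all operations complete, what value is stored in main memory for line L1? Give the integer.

  op1 P1: load  L1 → I/E/I/I on L1; bus BusRd; mem=70
  op2 P2: store L0 := 67 → I/I/M/I on L0; bus BusRdX; mem=20
  op3 P1: store L0 := 77 → I/M/I/I on L0; bus BusRdX Flush; mem=67
  op4 P3: load  L1 → I/S/I/S on L1; bus BusRd; mem=70
  op5 P2: load  L2 → I/I/E/I on L2; bus BusRd; mem=0
  op6 P1: store L2 := 57 → I/M/I/I on L2; bus BusRdX; mem=0
  op7 P3: load  L2 → I/S/I/S on L2; bus BusRd Flush; mem=57
  op8 P3: store L2 := 61 → I/I/I/M on L2; bus BusUpgr; mem=57
  op9 P3: store L2 := 99 → I/I/I/M on L2; bus (none); mem=57
  op10 P2: store L2 := 93 → I/I/M/I on L2; bus BusRdX Flush; mem=99
  op11 P1: load  L2 → I/S/S/I on L2; bus BusRd Flush; mem=93
  op12 P0: load  L0 → S/S/I/I on L0; bus BusRd Flush; mem=77
  op13 P1: load  L1 → I/S/I/S on L1; bus (none); mem=70
  op14 P2: store L2 := 66 → I/I/M/I on L2; bus BusUpgr; mem=93
  op15 P2: store L2 := 13 → I/I/M/I on L2; bus (none); mem=93
  op16 P3: store L2 := 63 → I/I/I/M on L2; bus BusRdX Flush; mem=13
  op17 P1: store L2 := 24 → I/M/I/I on L2; bus BusRdX Flush; mem=63
  op18 P3: load  L1 → I/S/I/S on L1; bus (none); mem=70
  op19 P2: load  L2 → I/S/S/I on L2; bus BusRd Flush; mem=24
  op20 P0: load  L2 → S/S/S/I on L2; bus BusRd; mem=24
  op21 P2: load  L2 → S/S/S/I on L2; bus (none); mem=24
  op22 P3: load  L2 → S/S/S/S on L2; bus BusRd; mem=24
  op23 P2: store L2 := 59 → I/I/M/I on L2; bus BusUpgr; mem=24

memory[L1] = 70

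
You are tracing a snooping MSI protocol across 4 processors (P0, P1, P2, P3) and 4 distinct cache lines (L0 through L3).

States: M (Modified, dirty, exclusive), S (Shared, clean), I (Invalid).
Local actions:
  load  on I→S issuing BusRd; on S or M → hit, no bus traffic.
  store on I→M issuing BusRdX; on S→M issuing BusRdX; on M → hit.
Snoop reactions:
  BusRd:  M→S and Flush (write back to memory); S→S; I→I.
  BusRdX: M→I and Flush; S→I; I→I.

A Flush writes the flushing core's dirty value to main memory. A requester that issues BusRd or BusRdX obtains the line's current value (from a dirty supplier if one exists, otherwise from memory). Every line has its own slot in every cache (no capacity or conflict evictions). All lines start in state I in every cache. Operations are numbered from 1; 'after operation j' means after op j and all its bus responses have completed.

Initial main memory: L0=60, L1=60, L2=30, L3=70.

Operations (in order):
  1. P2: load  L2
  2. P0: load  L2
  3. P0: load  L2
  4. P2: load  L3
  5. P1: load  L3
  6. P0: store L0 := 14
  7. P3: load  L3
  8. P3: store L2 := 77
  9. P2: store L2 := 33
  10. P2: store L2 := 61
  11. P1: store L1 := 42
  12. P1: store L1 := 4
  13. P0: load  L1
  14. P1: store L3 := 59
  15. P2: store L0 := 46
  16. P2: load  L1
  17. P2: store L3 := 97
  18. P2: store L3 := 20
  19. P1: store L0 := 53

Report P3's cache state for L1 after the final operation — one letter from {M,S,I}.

[1] P2: load  L2 | P0:I, P1:I, P2:S(30), P3:I | bus: BusRd
[2] P0: load  L2 | P0:S(30), P1:I, P2:S(30), P3:I | bus: BusRd
[3] P0: load  L2 | P0:S(30), P1:I, P2:S(30), P3:I | bus: none
[4] P2: load  L3 | P0:I, P1:I, P2:S(70), P3:I | bus: BusRd
[5] P1: load  L3 | P0:I, P1:S(70), P2:S(70), P3:I | bus: BusRd
[6] P0: store L0 := 14 | P0:M(14), P1:I, P2:I, P3:I | bus: BusRdX
[7] P3: load  L3 | P0:I, P1:S(70), P2:S(70), P3:S(70) | bus: BusRd
[8] P3: store L2 := 77 | P0:I, P1:I, P2:I, P3:M(77) | bus: BusRdX
[9] P2: store L2 := 33 | P0:I, P1:I, P2:M(33), P3:I | bus: BusRdX,Flush
[10] P2: store L2 := 61 | P0:I, P1:I, P2:M(61), P3:I | bus: none
[11] P1: store L1 := 42 | P0:I, P1:M(42), P2:I, P3:I | bus: BusRdX
[12] P1: store L1 := 4 | P0:I, P1:M(4), P2:I, P3:I | bus: none
[13] P0: load  L1 | P0:S(4), P1:S(4), P2:I, P3:I | bus: BusRd,Flush
[14] P1: store L3 := 59 | P0:I, P1:M(59), P2:I, P3:I | bus: BusRdX
[15] P2: store L0 := 46 | P0:I, P1:I, P2:M(46), P3:I | bus: BusRdX,Flush
[16] P2: load  L1 | P0:S(4), P1:S(4), P2:S(4), P3:I | bus: BusRd
[17] P2: store L3 := 97 | P0:I, P1:I, P2:M(97), P3:I | bus: BusRdX,Flush
[18] P2: store L3 := 20 | P0:I, P1:I, P2:M(20), P3:I | bus: none
[19] P1: store L0 := 53 | P0:I, P1:M(53), P2:I, P3:I | bus: BusRdX,Flush

state = I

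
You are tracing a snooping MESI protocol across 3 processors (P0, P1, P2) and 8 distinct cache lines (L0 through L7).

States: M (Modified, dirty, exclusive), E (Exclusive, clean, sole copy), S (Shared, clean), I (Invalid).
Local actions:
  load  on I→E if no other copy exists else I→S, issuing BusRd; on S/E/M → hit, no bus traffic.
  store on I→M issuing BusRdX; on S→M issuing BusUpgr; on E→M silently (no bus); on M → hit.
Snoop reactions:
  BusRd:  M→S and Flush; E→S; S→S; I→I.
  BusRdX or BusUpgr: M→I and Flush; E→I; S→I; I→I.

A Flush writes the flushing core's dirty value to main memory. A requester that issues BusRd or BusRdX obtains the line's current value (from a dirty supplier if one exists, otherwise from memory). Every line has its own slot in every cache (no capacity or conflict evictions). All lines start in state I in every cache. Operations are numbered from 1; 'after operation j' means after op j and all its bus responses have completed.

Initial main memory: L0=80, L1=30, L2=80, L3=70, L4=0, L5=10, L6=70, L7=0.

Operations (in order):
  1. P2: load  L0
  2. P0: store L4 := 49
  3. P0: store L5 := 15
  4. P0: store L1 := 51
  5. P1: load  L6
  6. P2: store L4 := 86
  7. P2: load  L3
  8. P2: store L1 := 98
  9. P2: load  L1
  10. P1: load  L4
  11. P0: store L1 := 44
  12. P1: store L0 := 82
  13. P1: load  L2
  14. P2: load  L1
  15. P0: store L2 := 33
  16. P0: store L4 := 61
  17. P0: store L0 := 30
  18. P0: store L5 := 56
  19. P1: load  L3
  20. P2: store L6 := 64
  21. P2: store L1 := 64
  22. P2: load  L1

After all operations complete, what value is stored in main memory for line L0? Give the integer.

  op1 P2: load  L0 → I/I/E on L0; bus BusRd; mem=80
  op2 P0: store L4 := 49 → M/I/I on L4; bus BusRdX; mem=0
  op3 P0: store L5 := 15 → M/I/I on L5; bus BusRdX; mem=10
  op4 P0: store L1 := 51 → M/I/I on L1; bus BusRdX; mem=30
  op5 P1: load  L6 → I/E/I on L6; bus BusRd; mem=70
  op6 P2: store L4 := 86 → I/I/M on L4; bus BusRdX Flush; mem=49
  op7 P2: load  L3 → I/I/E on L3; bus BusRd; mem=70
  op8 P2: store L1 := 98 → I/I/M on L1; bus BusRdX Flush; mem=51
  op9 P2: load  L1 → I/I/M on L1; bus (none); mem=51
  op10 P1: load  L4 → I/S/S on L4; bus BusRd Flush; mem=86
  op11 P0: store L1 := 44 → M/I/I on L1; bus BusRdX Flush; mem=98
  op12 P1: store L0 := 82 → I/M/I on L0; bus BusRdX; mem=80
  op13 P1: load  L2 → I/E/I on L2; bus BusRd; mem=80
  op14 P2: load  L1 → S/I/S on L1; bus BusRd Flush; mem=44
  op15 P0: store L2 := 33 → M/I/I on L2; bus BusRdX; mem=80
  op16 P0: store L4 := 61 → M/I/I on L4; bus BusRdX; mem=86
  op17 P0: store L0 := 30 → M/I/I on L0; bus BusRdX Flush; mem=82
  op18 P0: store L5 := 56 → M/I/I on L5; bus (none); mem=10
  op19 P1: load  L3 → I/S/S on L3; bus BusRd; mem=70
  op20 P2: store L6 := 64 → I/I/M on L6; bus BusRdX; mem=70
  op21 P2: store L1 := 64 → I/I/M on L1; bus BusUpgr; mem=44
  op22 P2: load  L1 → I/I/M on L1; bus (none); mem=44

memory[L0] = 82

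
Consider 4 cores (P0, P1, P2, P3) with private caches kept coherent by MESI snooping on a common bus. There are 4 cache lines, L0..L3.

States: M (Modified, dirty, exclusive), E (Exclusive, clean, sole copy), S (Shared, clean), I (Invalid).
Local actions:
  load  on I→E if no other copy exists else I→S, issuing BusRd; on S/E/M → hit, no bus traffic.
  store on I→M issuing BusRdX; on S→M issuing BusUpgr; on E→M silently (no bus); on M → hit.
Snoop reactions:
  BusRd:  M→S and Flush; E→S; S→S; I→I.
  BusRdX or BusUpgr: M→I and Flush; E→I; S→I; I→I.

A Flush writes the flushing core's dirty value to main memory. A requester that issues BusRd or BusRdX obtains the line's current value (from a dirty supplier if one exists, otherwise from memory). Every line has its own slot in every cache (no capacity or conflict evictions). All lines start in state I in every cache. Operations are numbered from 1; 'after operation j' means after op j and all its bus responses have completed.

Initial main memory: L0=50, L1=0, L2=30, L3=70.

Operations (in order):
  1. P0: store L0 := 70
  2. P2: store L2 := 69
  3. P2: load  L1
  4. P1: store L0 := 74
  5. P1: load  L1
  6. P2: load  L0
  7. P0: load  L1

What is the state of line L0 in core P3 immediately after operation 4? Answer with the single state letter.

  op1 P0: store L0 := 70 → M/I/I/I on L0; bus BusRdX; mem=50
  op2 P2: store L2 := 69 → I/I/M/I on L2; bus BusRdX; mem=30
  op3 P2: load  L1 → I/I/E/I on L1; bus BusRd; mem=0
  op4 P1: store L0 := 74 → I/M/I/I on L0; bus BusRdX Flush; mem=70
  op5 P1: load  L1 → I/S/S/I on L1; bus BusRd; mem=0
  op6 P2: load  L0 → I/S/S/I on L0; bus BusRd Flush; mem=74
  op7 P0: load  L1 → S/S/S/I on L1; bus BusRd; mem=0

state = I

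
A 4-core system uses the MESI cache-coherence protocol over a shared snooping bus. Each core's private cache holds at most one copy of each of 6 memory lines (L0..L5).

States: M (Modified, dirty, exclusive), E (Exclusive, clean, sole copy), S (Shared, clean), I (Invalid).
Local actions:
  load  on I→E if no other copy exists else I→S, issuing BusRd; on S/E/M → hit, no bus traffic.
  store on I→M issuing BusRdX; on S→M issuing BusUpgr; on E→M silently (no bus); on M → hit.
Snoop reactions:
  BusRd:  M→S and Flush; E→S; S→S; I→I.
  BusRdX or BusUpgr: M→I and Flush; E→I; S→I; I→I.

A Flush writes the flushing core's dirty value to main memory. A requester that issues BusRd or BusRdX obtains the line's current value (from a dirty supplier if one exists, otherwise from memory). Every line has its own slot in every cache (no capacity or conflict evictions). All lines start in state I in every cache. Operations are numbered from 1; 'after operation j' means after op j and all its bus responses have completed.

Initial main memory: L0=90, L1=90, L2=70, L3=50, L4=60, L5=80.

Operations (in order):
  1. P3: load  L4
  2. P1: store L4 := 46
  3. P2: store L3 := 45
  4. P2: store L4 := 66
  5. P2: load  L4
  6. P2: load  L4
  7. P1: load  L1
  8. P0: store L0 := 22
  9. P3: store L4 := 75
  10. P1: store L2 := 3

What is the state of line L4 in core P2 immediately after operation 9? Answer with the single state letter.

1. P3: load  L4  bus=[BusRd]  L4: P0=I P1=I P2=I P3=E  mem[L4]=60
2. P1: store L4 := 46  bus=[BusRdX]  L4: P0=I P1=M P2=I P3=I  mem[L4]=60
3. P2: store L3 := 45  bus=[BusRdX]  L3: P0=I P1=I P2=M P3=I  mem[L3]=50
4. P2: store L4 := 66  bus=[BusRdX,Flush]  L4: P0=I P1=I P2=M P3=I  mem[L4]=46
5. P2: load  L4  bus=[-]  L4: P0=I P1=I P2=M P3=I  mem[L4]=46
6. P2: load  L4  bus=[-]  L4: P0=I P1=I P2=M P3=I  mem[L4]=46
7. P1: load  L1  bus=[BusRd]  L1: P0=I P1=E P2=I P3=I  mem[L1]=90
8. P0: store L0 := 22  bus=[BusRdX]  L0: P0=M P1=I P2=I P3=I  mem[L0]=90
9. P3: store L4 := 75  bus=[BusRdX,Flush]  L4: P0=I P1=I P2=I P3=M  mem[L4]=66
10. P1: store L2 := 3  bus=[BusRdX]  L2: P0=I P1=M P2=I P3=I  mem[L2]=70

state = I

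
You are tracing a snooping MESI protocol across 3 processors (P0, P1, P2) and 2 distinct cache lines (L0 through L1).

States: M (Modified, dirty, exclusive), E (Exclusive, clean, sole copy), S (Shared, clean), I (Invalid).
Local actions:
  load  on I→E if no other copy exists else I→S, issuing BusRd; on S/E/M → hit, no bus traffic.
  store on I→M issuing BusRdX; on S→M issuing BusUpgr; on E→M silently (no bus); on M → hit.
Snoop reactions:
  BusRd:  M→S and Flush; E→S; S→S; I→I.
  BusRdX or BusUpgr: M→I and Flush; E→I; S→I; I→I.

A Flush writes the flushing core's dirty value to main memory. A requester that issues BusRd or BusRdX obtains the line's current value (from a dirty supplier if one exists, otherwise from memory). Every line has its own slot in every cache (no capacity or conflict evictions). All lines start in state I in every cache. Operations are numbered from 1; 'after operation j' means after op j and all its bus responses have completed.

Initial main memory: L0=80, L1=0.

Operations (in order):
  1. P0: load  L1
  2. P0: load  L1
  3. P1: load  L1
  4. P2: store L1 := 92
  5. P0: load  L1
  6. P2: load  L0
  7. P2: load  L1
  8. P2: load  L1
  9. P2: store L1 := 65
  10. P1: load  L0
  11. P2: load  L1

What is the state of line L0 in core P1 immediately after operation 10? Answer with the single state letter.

state = S

[1] P0: load  L1 | P0:E(0), P1:I, P2:I | bus: BusRd
[2] P0: load  L1 | P0:E(0), P1:I, P2:I | bus: none
[3] P1: load  L1 | P0:S(0), P1:S(0), P2:I | bus: BusRd
[4] P2: store L1 := 92 | P0:I, P1:I, P2:M(92) | bus: BusRdX
[5] P0: load  L1 | P0:S(92), P1:I, P2:S(92) | bus: BusRd,Flush
[6] P2: load  L0 | P0:I, P1:I, P2:E(80) | bus: BusRd
[7] P2: load  L1 | P0:S(92), P1:I, P2:S(92) | bus: none
[8] P2: load  L1 | P0:S(92), P1:I, P2:S(92) | bus: none
[9] P2: store L1 := 65 | P0:I, P1:I, P2:M(65) | bus: BusUpgr
[10] P1: load  L0 | P0:I, P1:S(80), P2:S(80) | bus: BusRd
[11] P2: load  L1 | P0:I, P1:I, P2:M(65) | bus: none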